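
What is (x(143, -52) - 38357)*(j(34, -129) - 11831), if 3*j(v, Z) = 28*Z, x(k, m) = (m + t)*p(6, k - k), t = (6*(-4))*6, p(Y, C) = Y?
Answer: 515312655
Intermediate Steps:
t = -144 (t = -24*6 = -144)
x(k, m) = -864 + 6*m (x(k, m) = (m - 144)*6 = (-144 + m)*6 = -864 + 6*m)
j(v, Z) = 28*Z/3 (j(v, Z) = (28*Z)/3 = 28*Z/3)
(x(143, -52) - 38357)*(j(34, -129) - 11831) = ((-864 + 6*(-52)) - 38357)*((28/3)*(-129) - 11831) = ((-864 - 312) - 38357)*(-1204 - 11831) = (-1176 - 38357)*(-13035) = -39533*(-13035) = 515312655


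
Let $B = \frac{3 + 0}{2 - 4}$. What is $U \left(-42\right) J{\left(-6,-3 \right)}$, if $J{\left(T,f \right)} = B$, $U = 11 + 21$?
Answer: $2016$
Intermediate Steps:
$U = 32$
$B = - \frac{3}{2}$ ($B = \frac{3}{-2} = 3 \left(- \frac{1}{2}\right) = - \frac{3}{2} \approx -1.5$)
$J{\left(T,f \right)} = - \frac{3}{2}$
$U \left(-42\right) J{\left(-6,-3 \right)} = 32 \left(-42\right) \left(- \frac{3}{2}\right) = \left(-1344\right) \left(- \frac{3}{2}\right) = 2016$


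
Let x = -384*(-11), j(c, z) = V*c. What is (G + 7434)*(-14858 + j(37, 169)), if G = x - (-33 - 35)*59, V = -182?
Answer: -338346640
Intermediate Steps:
j(c, z) = -182*c
x = 4224
G = 8236 (G = 4224 - (-33 - 35)*59 = 4224 - (-68)*59 = 4224 - 1*(-4012) = 4224 + 4012 = 8236)
(G + 7434)*(-14858 + j(37, 169)) = (8236 + 7434)*(-14858 - 182*37) = 15670*(-14858 - 6734) = 15670*(-21592) = -338346640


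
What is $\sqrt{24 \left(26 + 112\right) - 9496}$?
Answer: $2 i \sqrt{1546} \approx 78.638 i$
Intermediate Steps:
$\sqrt{24 \left(26 + 112\right) - 9496} = \sqrt{24 \cdot 138 - 9496} = \sqrt{3312 - 9496} = \sqrt{-6184} = 2 i \sqrt{1546}$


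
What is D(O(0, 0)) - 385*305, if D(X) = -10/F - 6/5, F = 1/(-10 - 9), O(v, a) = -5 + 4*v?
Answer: -586181/5 ≈ -1.1724e+5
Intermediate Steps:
F = -1/19 (F = 1/(-19) = -1/19 ≈ -0.052632)
D(X) = 944/5 (D(X) = -10/(-1/19) - 6/5 = -10*(-19) - 6*1/5 = 190 - 6/5 = 944/5)
D(O(0, 0)) - 385*305 = 944/5 - 385*305 = 944/5 - 117425 = -586181/5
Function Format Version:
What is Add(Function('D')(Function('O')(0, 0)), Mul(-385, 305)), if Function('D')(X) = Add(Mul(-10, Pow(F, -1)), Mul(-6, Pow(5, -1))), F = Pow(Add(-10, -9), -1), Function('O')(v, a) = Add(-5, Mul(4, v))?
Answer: Rational(-586181, 5) ≈ -1.1724e+5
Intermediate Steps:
F = Rational(-1, 19) (F = Pow(-19, -1) = Rational(-1, 19) ≈ -0.052632)
Function('D')(X) = Rational(944, 5) (Function('D')(X) = Add(Mul(-10, Pow(Rational(-1, 19), -1)), Mul(-6, Pow(5, -1))) = Add(Mul(-10, -19), Mul(-6, Rational(1, 5))) = Add(190, Rational(-6, 5)) = Rational(944, 5))
Add(Function('D')(Function('O')(0, 0)), Mul(-385, 305)) = Add(Rational(944, 5), Mul(-385, 305)) = Add(Rational(944, 5), -117425) = Rational(-586181, 5)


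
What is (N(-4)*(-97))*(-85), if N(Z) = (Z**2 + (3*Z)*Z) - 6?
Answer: 478210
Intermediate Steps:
N(Z) = -6 + 4*Z**2 (N(Z) = (Z**2 + 3*Z**2) - 6 = 4*Z**2 - 6 = -6 + 4*Z**2)
(N(-4)*(-97))*(-85) = ((-6 + 4*(-4)**2)*(-97))*(-85) = ((-6 + 4*16)*(-97))*(-85) = ((-6 + 64)*(-97))*(-85) = (58*(-97))*(-85) = -5626*(-85) = 478210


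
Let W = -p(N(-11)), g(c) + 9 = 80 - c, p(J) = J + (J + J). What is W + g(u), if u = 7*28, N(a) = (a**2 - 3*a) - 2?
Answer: -581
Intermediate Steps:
N(a) = -2 + a**2 - 3*a
p(J) = 3*J (p(J) = J + 2*J = 3*J)
u = 196
g(c) = 71 - c (g(c) = -9 + (80 - c) = 71 - c)
W = -456 (W = -3*(-2 + (-11)**2 - 3*(-11)) = -3*(-2 + 121 + 33) = -3*152 = -1*456 = -456)
W + g(u) = -456 + (71 - 1*196) = -456 + (71 - 196) = -456 - 125 = -581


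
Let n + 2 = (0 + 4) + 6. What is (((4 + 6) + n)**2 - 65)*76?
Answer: 19684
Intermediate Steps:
n = 8 (n = -2 + ((0 + 4) + 6) = -2 + (4 + 6) = -2 + 10 = 8)
(((4 + 6) + n)**2 - 65)*76 = (((4 + 6) + 8)**2 - 65)*76 = ((10 + 8)**2 - 65)*76 = (18**2 - 65)*76 = (324 - 65)*76 = 259*76 = 19684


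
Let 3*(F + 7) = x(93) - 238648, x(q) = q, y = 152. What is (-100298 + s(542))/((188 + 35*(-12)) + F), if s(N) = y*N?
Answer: 26871/119636 ≈ 0.22461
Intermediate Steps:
s(N) = 152*N
F = -238576/3 (F = -7 + (93 - 238648)/3 = -7 + (⅓)*(-238555) = -7 - 238555/3 = -238576/3 ≈ -79525.)
(-100298 + s(542))/((188 + 35*(-12)) + F) = (-100298 + 152*542)/((188 + 35*(-12)) - 238576/3) = (-100298 + 82384)/((188 - 420) - 238576/3) = -17914/(-232 - 238576/3) = -17914/(-239272/3) = -17914*(-3/239272) = 26871/119636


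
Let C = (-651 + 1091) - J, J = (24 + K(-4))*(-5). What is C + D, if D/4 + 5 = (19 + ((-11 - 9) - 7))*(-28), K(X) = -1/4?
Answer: 5739/4 ≈ 1434.8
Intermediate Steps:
K(X) = -¼ (K(X) = -1*¼ = -¼)
J = -475/4 (J = (24 - ¼)*(-5) = (95/4)*(-5) = -475/4 ≈ -118.75)
D = 876 (D = -20 + 4*((19 + ((-11 - 9) - 7))*(-28)) = -20 + 4*((19 + (-20 - 7))*(-28)) = -20 + 4*((19 - 27)*(-28)) = -20 + 4*(-8*(-28)) = -20 + 4*224 = -20 + 896 = 876)
C = 2235/4 (C = (-651 + 1091) - 1*(-475/4) = 440 + 475/4 = 2235/4 ≈ 558.75)
C + D = 2235/4 + 876 = 5739/4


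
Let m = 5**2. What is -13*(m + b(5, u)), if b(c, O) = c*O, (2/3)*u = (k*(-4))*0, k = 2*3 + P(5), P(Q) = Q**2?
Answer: -325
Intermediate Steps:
m = 25
k = 31 (k = 2*3 + 5**2 = 6 + 25 = 31)
u = 0 (u = 3*((31*(-4))*0)/2 = 3*(-124*0)/2 = (3/2)*0 = 0)
b(c, O) = O*c
-13*(m + b(5, u)) = -13*(25 + 0*5) = -13*(25 + 0) = -13*25 = -325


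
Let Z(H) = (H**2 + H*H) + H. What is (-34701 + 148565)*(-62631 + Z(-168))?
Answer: -723150264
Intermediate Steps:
Z(H) = H + 2*H**2 (Z(H) = (H**2 + H**2) + H = 2*H**2 + H = H + 2*H**2)
(-34701 + 148565)*(-62631 + Z(-168)) = (-34701 + 148565)*(-62631 - 168*(1 + 2*(-168))) = 113864*(-62631 - 168*(1 - 336)) = 113864*(-62631 - 168*(-335)) = 113864*(-62631 + 56280) = 113864*(-6351) = -723150264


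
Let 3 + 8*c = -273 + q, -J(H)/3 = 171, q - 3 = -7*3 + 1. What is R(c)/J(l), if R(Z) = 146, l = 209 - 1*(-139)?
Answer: -146/513 ≈ -0.28460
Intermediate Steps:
l = 348 (l = 209 + 139 = 348)
q = -17 (q = 3 + (-7*3 + 1) = 3 + (-21 + 1) = 3 - 20 = -17)
J(H) = -513 (J(H) = -3*171 = -513)
c = -293/8 (c = -3/8 + (-273 - 17)/8 = -3/8 + (⅛)*(-290) = -3/8 - 145/4 = -293/8 ≈ -36.625)
R(c)/J(l) = 146/(-513) = 146*(-1/513) = -146/513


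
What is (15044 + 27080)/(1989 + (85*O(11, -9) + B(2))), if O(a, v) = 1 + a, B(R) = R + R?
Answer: 42124/3013 ≈ 13.981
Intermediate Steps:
B(R) = 2*R
(15044 + 27080)/(1989 + (85*O(11, -9) + B(2))) = (15044 + 27080)/(1989 + (85*(1 + 11) + 2*2)) = 42124/(1989 + (85*12 + 4)) = 42124/(1989 + (1020 + 4)) = 42124/(1989 + 1024) = 42124/3013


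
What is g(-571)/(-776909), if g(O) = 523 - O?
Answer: -1094/776909 ≈ -0.0014081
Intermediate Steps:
g(-571)/(-776909) = (523 - 1*(-571))/(-776909) = (523 + 571)*(-1/776909) = 1094*(-1/776909) = -1094/776909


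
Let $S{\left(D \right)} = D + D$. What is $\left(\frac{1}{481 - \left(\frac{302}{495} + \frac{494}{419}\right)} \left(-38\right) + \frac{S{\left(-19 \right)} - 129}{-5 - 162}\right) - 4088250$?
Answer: $- \frac{406334089030903}{99390737} \approx -4.0882 \cdot 10^{6}$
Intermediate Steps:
$S{\left(D \right)} = 2 D$
$\left(\frac{1}{481 - \left(\frac{302}{495} + \frac{494}{419}\right)} \left(-38\right) + \frac{S{\left(-19 \right)} - 129}{-5 - 162}\right) - 4088250 = \left(\frac{1}{481 - \left(\frac{302}{495} + \frac{494}{419}\right)} \left(-38\right) + \frac{2 \left(-19\right) - 129}{-5 - 162}\right) - 4088250 = \left(\frac{1}{481 - \frac{371068}{207405}} \left(-38\right) + \frac{-38 - 129}{-167}\right) - 4088250 = \left(\frac{1}{481 - \frac{371068}{207405}} \left(-38\right) - -1\right) - 4088250 = \left(\frac{1}{481 - \frac{371068}{207405}} \left(-38\right) + 1\right) - 4088250 = \left(\frac{1}{\frac{99390737}{207405}} \left(-38\right) + 1\right) - 4088250 = \left(\frac{207405}{99390737} \left(-38\right) + 1\right) - 4088250 = \left(- \frac{7881390}{99390737} + 1\right) - 4088250 = \frac{91509347}{99390737} - 4088250 = - \frac{406334089030903}{99390737}$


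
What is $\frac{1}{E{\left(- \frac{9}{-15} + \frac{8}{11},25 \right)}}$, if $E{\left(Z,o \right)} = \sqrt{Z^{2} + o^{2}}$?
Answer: $\frac{55 \sqrt{1895954}}{1895954} \approx 0.039944$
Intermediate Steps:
$\frac{1}{E{\left(- \frac{9}{-15} + \frac{8}{11},25 \right)}} = \frac{1}{\sqrt{\left(- \frac{9}{-15} + \frac{8}{11}\right)^{2} + 25^{2}}} = \frac{1}{\sqrt{\left(\left(-9\right) \left(- \frac{1}{15}\right) + 8 \cdot \frac{1}{11}\right)^{2} + 625}} = \frac{1}{\sqrt{\left(\frac{3}{5} + \frac{8}{11}\right)^{2} + 625}} = \frac{1}{\sqrt{\left(\frac{73}{55}\right)^{2} + 625}} = \frac{1}{\sqrt{\frac{5329}{3025} + 625}} = \frac{1}{\sqrt{\frac{1895954}{3025}}} = \frac{1}{\frac{1}{55} \sqrt{1895954}} = \frac{55 \sqrt{1895954}}{1895954}$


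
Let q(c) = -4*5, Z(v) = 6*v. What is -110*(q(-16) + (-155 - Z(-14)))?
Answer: 10010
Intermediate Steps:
q(c) = -20
-110*(q(-16) + (-155 - Z(-14))) = -110*(-20 + (-155 - 6*(-14))) = -110*(-20 + (-155 - 1*(-84))) = -110*(-20 + (-155 + 84)) = -110*(-20 - 71) = -110*(-91) = 10010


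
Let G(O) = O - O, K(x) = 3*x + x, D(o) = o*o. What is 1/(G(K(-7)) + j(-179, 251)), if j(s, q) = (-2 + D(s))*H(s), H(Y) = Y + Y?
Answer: -1/11469962 ≈ -8.7184e-8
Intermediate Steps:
D(o) = o²
K(x) = 4*x
H(Y) = 2*Y
G(O) = 0
j(s, q) = 2*s*(-2 + s²) (j(s, q) = (-2 + s²)*(2*s) = 2*s*(-2 + s²))
1/(G(K(-7)) + j(-179, 251)) = 1/(0 + 2*(-179)*(-2 + (-179)²)) = 1/(0 + 2*(-179)*(-2 + 32041)) = 1/(0 + 2*(-179)*32039) = 1/(0 - 11469962) = 1/(-11469962) = -1/11469962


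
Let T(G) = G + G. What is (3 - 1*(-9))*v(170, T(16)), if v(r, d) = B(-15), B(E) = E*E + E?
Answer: 2520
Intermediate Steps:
B(E) = E + E² (B(E) = E² + E = E + E²)
T(G) = 2*G
v(r, d) = 210 (v(r, d) = -15*(1 - 15) = -15*(-14) = 210)
(3 - 1*(-9))*v(170, T(16)) = (3 - 1*(-9))*210 = (3 + 9)*210 = 12*210 = 2520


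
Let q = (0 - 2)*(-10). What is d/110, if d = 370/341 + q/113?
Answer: 4863/423863 ≈ 0.011473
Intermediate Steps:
q = 20 (q = -2*(-10) = 20)
d = 48630/38533 (d = 370/341 + 20/113 = 48630/38533 ≈ 1.2620)
d/110 = (48630/38533)/110 = (48630/38533)*(1/110) = 4863/423863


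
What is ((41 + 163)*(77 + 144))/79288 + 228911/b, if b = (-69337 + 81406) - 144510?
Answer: -179101843/154426206 ≈ -1.1598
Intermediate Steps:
b = -132441 (b = 12069 - 144510 = -132441)
((41 + 163)*(77 + 144))/79288 + 228911/b = ((41 + 163)*(77 + 144))/79288 + 228911/(-132441) = (204*221)*(1/79288) + 228911*(-1/132441) = 45084*(1/79288) - 228911/132441 = 663/1166 - 228911/132441 = -179101843/154426206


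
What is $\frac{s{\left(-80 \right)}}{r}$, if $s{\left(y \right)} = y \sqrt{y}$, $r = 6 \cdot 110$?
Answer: $- \frac{16 i \sqrt{5}}{33} \approx - 1.0842 i$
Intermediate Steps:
$r = 660$
$s{\left(y \right)} = y^{\frac{3}{2}}$
$\frac{s{\left(-80 \right)}}{r} = \frac{\left(-80\right)^{\frac{3}{2}}}{660} = - 320 i \sqrt{5} \cdot \frac{1}{660} = - \frac{16 i \sqrt{5}}{33}$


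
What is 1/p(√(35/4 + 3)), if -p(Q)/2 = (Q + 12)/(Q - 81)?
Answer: 3935/1058 - 93*√47/529 ≈ 2.5140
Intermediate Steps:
p(Q) = -2*(12 + Q)/(-81 + Q) (p(Q) = -2*(Q + 12)/(Q - 81) = -2*(12 + Q)/(-81 + Q))
1/p(√(35/4 + 3)) = 1/(2*(-12 - √(35/4 + 3))/(-81 + √(35/4 + 3))) = 1/(2*(-12 - √(47/4))/(-81 + √(47/4))) = 1/(2*(-12 - √47/2)/(-81 + √47/2)) = (-81 + √47/2)/(2*(-12 - √47/2))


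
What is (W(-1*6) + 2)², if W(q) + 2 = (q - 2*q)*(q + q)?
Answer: 5184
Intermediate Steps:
W(q) = -2 - 2*q² (W(q) = -2 + (q - 2*q)*(q + q) = -2 + (-q)*(2*q) = -2 - 2*q²)
(W(-1*6) + 2)² = ((-2 - 2*(-1*6)²) + 2)² = ((-2 - 2*(-6)²) + 2)² = ((-2 - 2*36) + 2)² = ((-2 - 72) + 2)² = (-74 + 2)² = (-72)² = 5184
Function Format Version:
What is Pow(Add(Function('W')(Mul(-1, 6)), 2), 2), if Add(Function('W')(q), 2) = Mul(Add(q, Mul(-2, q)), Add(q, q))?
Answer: 5184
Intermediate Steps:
Function('W')(q) = Add(-2, Mul(-2, Pow(q, 2))) (Function('W')(q) = Add(-2, Mul(Add(q, Mul(-2, q)), Add(q, q))) = Add(-2, Mul(Mul(-1, q), Mul(2, q))) = Add(-2, Mul(-2, Pow(q, 2))))
Pow(Add(Function('W')(Mul(-1, 6)), 2), 2) = Pow(Add(Add(-2, Mul(-2, Pow(Mul(-1, 6), 2))), 2), 2) = Pow(Add(Add(-2, Mul(-2, Pow(-6, 2))), 2), 2) = Pow(Add(Add(-2, Mul(-2, 36)), 2), 2) = Pow(Add(Add(-2, -72), 2), 2) = Pow(Add(-74, 2), 2) = Pow(-72, 2) = 5184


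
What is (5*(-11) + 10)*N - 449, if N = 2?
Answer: -539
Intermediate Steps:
(5*(-11) + 10)*N - 449 = (5*(-11) + 10)*2 - 449 = (-55 + 10)*2 - 449 = -45*2 - 449 = -90 - 449 = -539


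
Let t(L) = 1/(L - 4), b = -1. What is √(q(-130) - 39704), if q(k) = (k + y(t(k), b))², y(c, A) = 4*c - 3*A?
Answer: I*√105794135/67 ≈ 153.52*I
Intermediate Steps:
t(L) = 1/(-4 + L)
y(c, A) = -3*A + 4*c
q(k) = (3 + k + 4/(-4 + k))² (q(k) = (k + (-3*(-1) + 4/(-4 + k)))² = (k + (3 + 4/(-4 + k)))² = (3 + k + 4/(-4 + k))²)
√(q(-130) - 39704) = √((-8 + (-130)² - 1*(-130))²/(-4 - 130)² - 39704) = √((-8 + 16900 + 130)²/(-134)² - 39704) = √((1/17956)*17022² - 39704) = √((1/17956)*289748484 - 39704) = √(72437121/4489 - 39704) = √(-105794135/4489) = I*√105794135/67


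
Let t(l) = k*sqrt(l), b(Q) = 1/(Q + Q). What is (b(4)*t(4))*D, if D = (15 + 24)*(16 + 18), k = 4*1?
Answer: 1326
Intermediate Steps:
k = 4
b(Q) = 1/(2*Q)
t(l) = 4*sqrt(l)
D = 1326 (D = 39*34 = 1326)
(b(4)*t(4))*D = (((1/2)/4)*(4*sqrt(4)))*1326 = (((1/2)*(1/4))*(4*2))*1326 = ((1/8)*8)*1326 = 1*1326 = 1326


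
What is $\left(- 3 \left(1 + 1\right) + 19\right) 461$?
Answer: $5993$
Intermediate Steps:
$\left(- 3 \left(1 + 1\right) + 19\right) 461 = \left(\left(-3\right) 2 + 19\right) 461 = \left(-6 + 19\right) 461 = 13 \cdot 461 = 5993$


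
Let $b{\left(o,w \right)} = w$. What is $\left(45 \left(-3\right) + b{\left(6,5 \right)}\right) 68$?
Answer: $-8840$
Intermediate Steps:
$\left(45 \left(-3\right) + b{\left(6,5 \right)}\right) 68 = \left(45 \left(-3\right) + 5\right) 68 = \left(-135 + 5\right) 68 = \left(-130\right) 68 = -8840$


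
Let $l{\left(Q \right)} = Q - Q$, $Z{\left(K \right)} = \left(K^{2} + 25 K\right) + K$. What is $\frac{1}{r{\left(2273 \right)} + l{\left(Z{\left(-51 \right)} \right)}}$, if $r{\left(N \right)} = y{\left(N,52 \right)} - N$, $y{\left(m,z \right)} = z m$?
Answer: $\frac{1}{115923} \approx 8.6264 \cdot 10^{-6}$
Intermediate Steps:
$y{\left(m,z \right)} = m z$
$Z{\left(K \right)} = K^{2} + 26 K$
$r{\left(N \right)} = 51 N$ ($r{\left(N \right)} = N 52 - N = 52 N - N = 51 N$)
$l{\left(Q \right)} = 0$
$\frac{1}{r{\left(2273 \right)} + l{\left(Z{\left(-51 \right)} \right)}} = \frac{1}{51 \cdot 2273 + 0} = \frac{1}{115923 + 0} = \frac{1}{115923}$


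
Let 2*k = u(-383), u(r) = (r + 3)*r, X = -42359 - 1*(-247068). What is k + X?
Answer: 277479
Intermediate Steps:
X = 204709 (X = -42359 + 247068 = 204709)
u(r) = r*(3 + r) (u(r) = (3 + r)*r = r*(3 + r))
k = 72770 (k = (-383*(3 - 383))/2 = (-383*(-380))/2 = (1/2)*145540 = 72770)
k + X = 72770 + 204709 = 277479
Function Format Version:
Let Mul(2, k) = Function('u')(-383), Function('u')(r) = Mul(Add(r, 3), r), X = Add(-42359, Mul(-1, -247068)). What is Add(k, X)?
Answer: 277479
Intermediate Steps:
X = 204709 (X = Add(-42359, 247068) = 204709)
Function('u')(r) = Mul(r, Add(3, r)) (Function('u')(r) = Mul(Add(3, r), r) = Mul(r, Add(3, r)))
k = 72770 (k = Mul(Rational(1, 2), Mul(-383, Add(3, -383))) = Mul(Rational(1, 2), Mul(-383, -380)) = Mul(Rational(1, 2), 145540) = 72770)
Add(k, X) = Add(72770, 204709) = 277479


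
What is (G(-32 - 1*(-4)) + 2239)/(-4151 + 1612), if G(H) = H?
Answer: -2211/2539 ≈ -0.87082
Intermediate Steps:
(G(-32 - 1*(-4)) + 2239)/(-4151 + 1612) = ((-32 - 1*(-4)) + 2239)/(-4151 + 1612) = ((-32 + 4) + 2239)/(-2539) = (-28 + 2239)*(-1/2539) = 2211*(-1/2539) = -2211/2539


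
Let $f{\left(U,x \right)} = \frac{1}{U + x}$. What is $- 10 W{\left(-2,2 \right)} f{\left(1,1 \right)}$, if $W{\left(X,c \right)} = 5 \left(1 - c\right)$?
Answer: $25$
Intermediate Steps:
$W{\left(X,c \right)} = 5 - 5 c$
$- 10 W{\left(-2,2 \right)} f{\left(1,1 \right)} = \frac{\left(-10\right) \left(5 - 10\right)}{1 + 1} = \frac{\left(-10\right) \left(5 - 10\right)}{2} = \left(-10\right) \left(-5\right) \frac{1}{2} = 50 \cdot \frac{1}{2} = 25$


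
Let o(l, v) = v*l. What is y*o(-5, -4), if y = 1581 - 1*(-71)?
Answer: 33040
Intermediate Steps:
y = 1652 (y = 1581 + 71 = 1652)
o(l, v) = l*v
y*o(-5, -4) = 1652*(-5*(-4)) = 1652*20 = 33040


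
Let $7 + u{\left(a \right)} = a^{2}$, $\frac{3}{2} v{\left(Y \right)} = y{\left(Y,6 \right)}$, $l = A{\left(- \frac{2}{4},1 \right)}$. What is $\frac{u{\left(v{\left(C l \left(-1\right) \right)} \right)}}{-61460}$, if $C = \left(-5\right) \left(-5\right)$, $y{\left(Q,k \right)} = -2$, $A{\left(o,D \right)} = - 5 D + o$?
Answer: $\frac{47}{553140} \approx 8.4969 \cdot 10^{-5}$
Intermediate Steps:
$A{\left(o,D \right)} = o - 5 D$
$l = - \frac{11}{2}$ ($l = - \frac{2}{4} - 5 = \left(-2\right) \frac{1}{4} - 5 = - \frac{1}{2} - 5 = - \frac{11}{2} \approx -5.5$)
$C = 25$
$v{\left(Y \right)} = - \frac{4}{3}$ ($v{\left(Y \right)} = \frac{2}{3} \left(-2\right) = - \frac{4}{3}$)
$u{\left(a \right)} = -7 + a^{2}$
$\frac{u{\left(v{\left(C l \left(-1\right) \right)} \right)}}{-61460} = \frac{-7 + \left(- \frac{4}{3}\right)^{2}}{-61460} = \left(-7 + \frac{16}{9}\right) \left(- \frac{1}{61460}\right) = \left(- \frac{47}{9}\right) \left(- \frac{1}{61460}\right) = \frac{47}{553140}$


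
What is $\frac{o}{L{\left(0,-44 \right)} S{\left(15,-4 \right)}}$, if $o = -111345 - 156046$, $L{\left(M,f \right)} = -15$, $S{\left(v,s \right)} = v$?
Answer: $\frac{267391}{225} \approx 1188.4$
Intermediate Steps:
$o = -267391$ ($o = -111345 - 156046 = -267391$)
$\frac{o}{L{\left(0,-44 \right)} S{\left(15,-4 \right)}} = - \frac{267391}{\left(-15\right) 15} = - \frac{267391}{-225} = \left(-267391\right) \left(- \frac{1}{225}\right) = \frac{267391}{225}$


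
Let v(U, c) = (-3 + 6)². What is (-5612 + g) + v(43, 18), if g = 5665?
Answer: 62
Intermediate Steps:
v(U, c) = 9 (v(U, c) = 3² = 9)
(-5612 + g) + v(43, 18) = (-5612 + 5665) + 9 = 53 + 9 = 62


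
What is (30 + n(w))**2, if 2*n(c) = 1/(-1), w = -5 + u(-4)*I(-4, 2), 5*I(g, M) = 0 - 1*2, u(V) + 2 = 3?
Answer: 3481/4 ≈ 870.25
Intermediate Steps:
u(V) = 1 (u(V) = -2 + 3 = 1)
I(g, M) = -2/5 (I(g, M) = (0 - 1*2)/5 = (0 - 2)/5 = (1/5)*(-2) = -2/5)
w = -27/5 (w = -5 + 1*(-2/5) = -5 - 2/5 = -27/5 ≈ -5.4000)
n(c) = -1/2 (n(c) = (1/2)/(-1) = (1/2)*(-1) = -1/2)
(30 + n(w))**2 = (30 - 1/2)**2 = (59/2)**2 = 3481/4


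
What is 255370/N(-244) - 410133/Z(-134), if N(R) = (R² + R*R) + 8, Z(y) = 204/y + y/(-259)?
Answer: 21187533315493/51918880 ≈ 4.0809e+5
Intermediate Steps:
Z(y) = 204/y - y/259 (Z(y) = 204/y + y*(-1/259) = 204/y - y/259)
N(R) = 8 + 2*R² (N(R) = (R² + R²) + 8 = 2*R² + 8 = 8 + 2*R²)
255370/N(-244) - 410133/Z(-134) = 255370/(8 + 2*(-244)²) - 410133/(204/(-134) - 1/259*(-134)) = 255370/(8 + 2*59536) - 410133/(204*(-1/134) + 134/259) = 255370/(8 + 119072) - 410133/(-102/67 + 134/259) = 255370/119080 - 410133/(-17440/17353) = 255370*(1/119080) - 410133*(-17353/17440) = 25537/11908 + 7117037949/17440 = 21187533315493/51918880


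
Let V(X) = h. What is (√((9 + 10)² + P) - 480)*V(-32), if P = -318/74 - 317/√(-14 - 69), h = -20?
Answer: 9600 - 20*√(3364077814 + 36019759*I*√83)/3071 ≈ 9221.8 - 18.401*I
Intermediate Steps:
V(X) = -20
P = -159/37 + 317*I*√83/83 (P = -318*1/74 - 317*(-I*√83/83) = -159/37 - 317*(-I*√83/83) = -159/37 - (-317)*I*√83/83 = -159/37 + 317*I*√83/83 ≈ -4.2973 + 34.795*I)
(√((9 + 10)² + P) - 480)*V(-32) = (√((9 + 10)² + (-159/37 + 317*I*√83/83)) - 480)*(-20) = (√(19² + (-159/37 + 317*I*√83/83)) - 480)*(-20) = (√(361 + (-159/37 + 317*I*√83/83)) - 480)*(-20) = (√(13198/37 + 317*I*√83/83) - 480)*(-20) = (-480 + √(13198/37 + 317*I*√83/83))*(-20) = 9600 - 20*√(13198/37 + 317*I*√83/83)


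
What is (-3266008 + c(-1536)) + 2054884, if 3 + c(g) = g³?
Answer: -3625089783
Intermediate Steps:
c(g) = -3 + g³
(-3266008 + c(-1536)) + 2054884 = (-3266008 + (-3 + (-1536)³)) + 2054884 = (-3266008 + (-3 - 3623878656)) + 2054884 = (-3266008 - 3623878659) + 2054884 = -3627144667 + 2054884 = -3625089783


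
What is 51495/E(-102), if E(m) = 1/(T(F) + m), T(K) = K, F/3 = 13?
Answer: -3244185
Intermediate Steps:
F = 39 (F = 3*13 = 39)
E(m) = 1/(39 + m)
51495/E(-102) = 51495/(1/(39 - 102)) = 51495/(1/(-63)) = 51495/(-1/63) = 51495*(-63) = -3244185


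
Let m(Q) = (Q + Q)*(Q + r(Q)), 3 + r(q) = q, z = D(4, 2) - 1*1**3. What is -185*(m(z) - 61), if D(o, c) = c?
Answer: 11655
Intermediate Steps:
z = 1 (z = 2 - 1*1**3 = 2 - 1*1 = 2 - 1 = 1)
r(q) = -3 + q
m(Q) = 2*Q*(-3 + 2*Q) (m(Q) = (Q + Q)*(Q + (-3 + Q)) = (2*Q)*(-3 + 2*Q) = 2*Q*(-3 + 2*Q))
-185*(m(z) - 61) = -185*(2*1*(-3 + 2*1) - 61) = -185*(2*1*(-3 + 2) - 61) = -185*(2*1*(-1) - 61) = -185*(-2 - 61) = -185*(-63) = 11655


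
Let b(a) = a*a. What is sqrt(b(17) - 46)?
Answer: 9*sqrt(3) ≈ 15.588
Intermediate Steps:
b(a) = a**2
sqrt(b(17) - 46) = sqrt(17**2 - 46) = sqrt(289 - 46) = sqrt(243) = 9*sqrt(3)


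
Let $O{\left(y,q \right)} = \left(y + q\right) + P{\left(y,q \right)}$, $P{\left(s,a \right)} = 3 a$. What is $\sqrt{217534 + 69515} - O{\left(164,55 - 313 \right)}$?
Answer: $868 + \sqrt{287049} \approx 1403.8$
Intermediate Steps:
$O{\left(y,q \right)} = y + 4 q$ ($O{\left(y,q \right)} = \left(y + q\right) + 3 q = \left(q + y\right) + 3 q = y + 4 q$)
$\sqrt{217534 + 69515} - O{\left(164,55 - 313 \right)} = \sqrt{217534 + 69515} - \left(164 + 4 \left(55 - 313\right)\right) = \sqrt{287049} - \left(164 + 4 \left(-258\right)\right) = \sqrt{287049} - \left(164 - 1032\right) = \sqrt{287049} - -868 = \sqrt{287049} + 868 = 868 + \sqrt{287049}$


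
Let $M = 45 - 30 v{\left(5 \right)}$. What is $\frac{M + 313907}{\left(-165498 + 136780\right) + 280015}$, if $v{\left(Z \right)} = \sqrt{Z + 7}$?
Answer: $\frac{313952}{251297} - \frac{60 \sqrt{3}}{251297} \approx 1.2489$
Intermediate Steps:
$v{\left(Z \right)} = \sqrt{7 + Z}$
$M = 45 - 60 \sqrt{3}$ ($M = 45 - 30 \sqrt{7 + 5} = 45 - 30 \sqrt{12} = 45 - 30 \cdot 2 \sqrt{3} = 45 - 60 \sqrt{3} \approx -58.923$)
$\frac{M + 313907}{\left(-165498 + 136780\right) + 280015} = \frac{\left(45 - 60 \sqrt{3}\right) + 313907}{\left(-165498 + 136780\right) + 280015} = \frac{313952 - 60 \sqrt{3}}{-28718 + 280015} = \frac{313952 - 60 \sqrt{3}}{251297} = \left(313952 - 60 \sqrt{3}\right) \frac{1}{251297} = \frac{313952}{251297} - \frac{60 \sqrt{3}}{251297}$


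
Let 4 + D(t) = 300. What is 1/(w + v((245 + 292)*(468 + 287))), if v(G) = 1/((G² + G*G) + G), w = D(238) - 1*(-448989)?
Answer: 328755483885/147704907577272226 ≈ 2.2258e-6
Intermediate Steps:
D(t) = 296 (D(t) = -4 + 300 = 296)
w = 449285 (w = 296 - 1*(-448989) = 296 + 448989 = 449285)
v(G) = 1/(G + 2*G²) (v(G) = 1/((G² + G²) + G) = 1/(2*G² + G) = 1/(G + 2*G²))
1/(w + v((245 + 292)*(468 + 287))) = 1/(449285 + 1/((((245 + 292)*(468 + 287)))*(1 + 2*((245 + 292)*(468 + 287))))) = 1/(449285 + 1/(((537*755))*(1 + 2*(537*755)))) = 1/(449285 + 1/(405435*(1 + 2*405435))) = 1/(449285 + 1/(405435*(1 + 810870))) = 1/(449285 + (1/405435)/810871) = 1/(449285 + (1/405435)*(1/810871)) = 1/(449285 + 1/328755483885) = 1/(147704907577272226/328755483885) = 328755483885/147704907577272226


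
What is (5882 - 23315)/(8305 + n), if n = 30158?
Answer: -5811/12821 ≈ -0.45324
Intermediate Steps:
(5882 - 23315)/(8305 + n) = (5882 - 23315)/(8305 + 30158) = -17433/38463 = -17433*1/38463 = -5811/12821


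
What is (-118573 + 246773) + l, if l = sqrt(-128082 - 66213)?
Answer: 128200 + I*sqrt(194295) ≈ 1.282e+5 + 440.79*I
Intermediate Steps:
l = I*sqrt(194295) (l = sqrt(-194295) = I*sqrt(194295) ≈ 440.79*I)
(-118573 + 246773) + l = (-118573 + 246773) + I*sqrt(194295) = 128200 + I*sqrt(194295)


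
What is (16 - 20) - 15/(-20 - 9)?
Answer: -101/29 ≈ -3.4828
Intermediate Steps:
(16 - 20) - 15/(-20 - 9) = -4 - 15/(-29) = -4 - 15*(-1/29) = -4 + 15/29 = -101/29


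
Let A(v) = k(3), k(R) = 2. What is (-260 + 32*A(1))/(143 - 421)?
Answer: 98/139 ≈ 0.70504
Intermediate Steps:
A(v) = 2
(-260 + 32*A(1))/(143 - 421) = (-260 + 32*2)/(143 - 421) = (-260 + 64)/(-278) = -196*(-1/278) = 98/139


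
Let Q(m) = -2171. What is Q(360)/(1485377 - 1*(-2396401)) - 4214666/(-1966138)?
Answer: 8178064635275/3816055616682 ≈ 2.1431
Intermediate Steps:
Q(360)/(1485377 - 1*(-2396401)) - 4214666/(-1966138) = -2171/(1485377 - 1*(-2396401)) - 4214666/(-1966138) = -2171/(1485377 + 2396401) - 4214666*(-1/1966138) = -2171/3881778 + 2107333/983069 = 8178064635275/3816055616682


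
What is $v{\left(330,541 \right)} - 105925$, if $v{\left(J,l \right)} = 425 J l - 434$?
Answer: $75768891$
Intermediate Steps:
$v{\left(J,l \right)} = -434 + 425 J l$ ($v{\left(J,l \right)} = 425 J l - 434 = -434 + 425 J l$)
$v{\left(330,541 \right)} - 105925 = \left(-434 + 425 \cdot 330 \cdot 541\right) - 105925 = \left(-434 + 75875250\right) - 105925 = 75874816 - 105925 = 75768891$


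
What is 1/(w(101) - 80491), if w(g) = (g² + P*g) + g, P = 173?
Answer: -1/52716 ≈ -1.8970e-5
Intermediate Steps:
w(g) = g² + 174*g (w(g) = (g² + 173*g) + g = g² + 174*g)
1/(w(101) - 80491) = 1/(101*(174 + 101) - 80491) = 1/(101*275 - 80491) = 1/(27775 - 80491) = 1/(-52716) = -1/52716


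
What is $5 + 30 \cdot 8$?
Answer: $245$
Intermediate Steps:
$5 + 30 \cdot 8 = 5 + 240 = 245$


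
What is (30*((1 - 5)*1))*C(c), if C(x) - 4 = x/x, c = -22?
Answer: -600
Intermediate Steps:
C(x) = 5 (C(x) = 4 + x/x = 4 + 1 = 5)
(30*((1 - 5)*1))*C(c) = (30*((1 - 5)*1))*5 = (30*(-4*1))*5 = (30*(-4))*5 = -120*5 = -600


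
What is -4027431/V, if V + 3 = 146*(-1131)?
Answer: 1342477/55043 ≈ 24.390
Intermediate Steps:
V = -165129 (V = -3 + 146*(-1131) = -3 - 165126 = -165129)
-4027431/V = -4027431/(-165129) = -4027431*(-1/165129) = 1342477/55043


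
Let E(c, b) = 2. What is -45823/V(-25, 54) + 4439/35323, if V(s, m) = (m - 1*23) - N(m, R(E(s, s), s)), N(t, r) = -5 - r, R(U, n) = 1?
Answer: -1618441586/1306951 ≈ -1238.3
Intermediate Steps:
V(s, m) = -17 + m (V(s, m) = (m - 1*23) - (-5 - 1*1) = (m - 23) - (-5 - 1) = (-23 + m) - 1*(-6) = (-23 + m) + 6 = -17 + m)
-45823/V(-25, 54) + 4439/35323 = -45823/(-17 + 54) + 4439/35323 = -45823/37 + 4439*(1/35323) = -45823*1/37 + 4439/35323 = -45823/37 + 4439/35323 = -1618441586/1306951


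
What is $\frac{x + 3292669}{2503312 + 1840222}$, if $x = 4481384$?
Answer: $\frac{7774053}{4343534} \approx 1.7898$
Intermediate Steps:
$\frac{x + 3292669}{2503312 + 1840222} = \frac{4481384 + 3292669}{2503312 + 1840222} = \frac{7774053}{4343534}$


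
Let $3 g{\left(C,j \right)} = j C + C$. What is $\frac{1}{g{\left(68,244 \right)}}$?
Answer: $\frac{3}{16660} \approx 0.00018007$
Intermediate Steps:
$g{\left(C,j \right)} = \frac{C}{3} + \frac{C j}{3}$ ($g{\left(C,j \right)} = \frac{j C + C}{3} = \frac{C j + C}{3} = \frac{C + C j}{3} = \frac{C}{3} + \frac{C j}{3}$)
$\frac{1}{g{\left(68,244 \right)}} = \frac{1}{\frac{1}{3} \cdot 68 \left(1 + 244\right)} = \frac{1}{\frac{1}{3} \cdot 68 \cdot 245} = \frac{1}{\frac{16660}{3}} = \frac{3}{16660}$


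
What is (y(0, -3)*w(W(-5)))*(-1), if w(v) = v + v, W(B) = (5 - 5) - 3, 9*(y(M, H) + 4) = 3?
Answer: -22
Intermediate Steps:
y(M, H) = -11/3 (y(M, H) = -4 + (⅑)*3 = -4 + ⅓ = -11/3)
W(B) = -3 (W(B) = 0 - 3 = -3)
w(v) = 2*v
(y(0, -3)*w(W(-5)))*(-1) = -22*(-3)/3*(-1) = -11/3*(-6)*(-1) = 22*(-1) = -22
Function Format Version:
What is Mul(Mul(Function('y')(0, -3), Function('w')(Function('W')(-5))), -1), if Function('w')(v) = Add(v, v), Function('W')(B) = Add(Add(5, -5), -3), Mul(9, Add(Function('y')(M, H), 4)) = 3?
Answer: -22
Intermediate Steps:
Function('y')(M, H) = Rational(-11, 3) (Function('y')(M, H) = Add(-4, Mul(Rational(1, 9), 3)) = Add(-4, Rational(1, 3)) = Rational(-11, 3))
Function('W')(B) = -3 (Function('W')(B) = Add(0, -3) = -3)
Function('w')(v) = Mul(2, v)
Mul(Mul(Function('y')(0, -3), Function('w')(Function('W')(-5))), -1) = Mul(Mul(Rational(-11, 3), Mul(2, -3)), -1) = Mul(Mul(Rational(-11, 3), -6), -1) = Mul(22, -1) = -22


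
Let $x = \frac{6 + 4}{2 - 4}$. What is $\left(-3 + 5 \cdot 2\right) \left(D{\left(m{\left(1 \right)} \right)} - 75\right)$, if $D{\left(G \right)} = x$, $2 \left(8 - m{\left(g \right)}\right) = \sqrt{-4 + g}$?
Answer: $-560$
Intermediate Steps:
$m{\left(g \right)} = 8 - \frac{\sqrt{-4 + g}}{2}$
$x = -5$ ($x = \frac{10}{-2} = 10 \left(- \frac{1}{2}\right) = -5$)
$D{\left(G \right)} = -5$
$\left(-3 + 5 \cdot 2\right) \left(D{\left(m{\left(1 \right)} \right)} - 75\right) = \left(-3 + 5 \cdot 2\right) \left(-5 - 75\right) = \left(-3 + 10\right) \left(-80\right) = 7 \left(-80\right) = -560$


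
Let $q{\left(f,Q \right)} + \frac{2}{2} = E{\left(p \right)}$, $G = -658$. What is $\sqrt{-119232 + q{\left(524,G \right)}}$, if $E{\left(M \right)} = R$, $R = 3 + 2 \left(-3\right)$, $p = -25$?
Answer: $2 i \sqrt{29809} \approx 345.31 i$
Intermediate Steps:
$R = -3$ ($R = 3 - 6 = -3$)
$E{\left(M \right)} = -3$
$q{\left(f,Q \right)} = -4$ ($q{\left(f,Q \right)} = -1 - 3 = -4$)
$\sqrt{-119232 + q{\left(524,G \right)}} = \sqrt{-119232 - 4} = \sqrt{-119236} = 2 i \sqrt{29809}$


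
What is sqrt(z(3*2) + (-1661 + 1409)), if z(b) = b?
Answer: I*sqrt(246) ≈ 15.684*I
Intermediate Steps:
sqrt(z(3*2) + (-1661 + 1409)) = sqrt(3*2 + (-1661 + 1409)) = sqrt(6 - 252) = sqrt(-246) = I*sqrt(246)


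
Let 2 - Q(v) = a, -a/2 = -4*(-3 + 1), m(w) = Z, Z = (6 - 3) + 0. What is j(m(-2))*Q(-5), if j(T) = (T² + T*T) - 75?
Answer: -1026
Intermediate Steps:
Z = 3 (Z = 3 + 0 = 3)
m(w) = 3
j(T) = -75 + 2*T² (j(T) = (T² + T²) - 75 = 2*T² - 75 = -75 + 2*T²)
a = -16 (a = -(-8)*(-3 + 1) = -(-8)*(-2) = -2*8 = -16)
Q(v) = 18 (Q(v) = 2 - 1*(-16) = 2 + 16 = 18)
j(m(-2))*Q(-5) = (-75 + 2*3²)*18 = (-75 + 2*9)*18 = (-75 + 18)*18 = -57*18 = -1026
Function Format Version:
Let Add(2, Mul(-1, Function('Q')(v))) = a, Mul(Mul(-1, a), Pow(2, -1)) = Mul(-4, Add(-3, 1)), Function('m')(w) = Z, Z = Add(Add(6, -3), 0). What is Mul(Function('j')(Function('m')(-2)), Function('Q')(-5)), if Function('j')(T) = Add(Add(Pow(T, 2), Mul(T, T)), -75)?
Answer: -1026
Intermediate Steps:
Z = 3 (Z = Add(3, 0) = 3)
Function('m')(w) = 3
Function('j')(T) = Add(-75, Mul(2, Pow(T, 2))) (Function('j')(T) = Add(Add(Pow(T, 2), Pow(T, 2)), -75) = Add(Mul(2, Pow(T, 2)), -75) = Add(-75, Mul(2, Pow(T, 2))))
a = -16 (a = Mul(-2, Mul(-4, Add(-3, 1))) = Mul(-2, Mul(-4, -2)) = Mul(-2, 8) = -16)
Function('Q')(v) = 18 (Function('Q')(v) = Add(2, Mul(-1, -16)) = Add(2, 16) = 18)
Mul(Function('j')(Function('m')(-2)), Function('Q')(-5)) = Mul(Add(-75, Mul(2, Pow(3, 2))), 18) = Mul(Add(-75, Mul(2, 9)), 18) = Mul(Add(-75, 18), 18) = Mul(-57, 18) = -1026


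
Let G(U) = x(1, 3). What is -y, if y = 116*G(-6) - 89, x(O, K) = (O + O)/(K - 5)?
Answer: 205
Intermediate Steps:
x(O, K) = 2*O/(-5 + K) (x(O, K) = (2*O)/(-5 + K) = 2*O/(-5 + K))
G(U) = -1 (G(U) = 2*1/(-5 + 3) = 2*1/(-2) = 2*1*(-½) = -1)
y = -205 (y = 116*(-1) - 89 = -116 - 89 = -205)
-y = -1*(-205) = 205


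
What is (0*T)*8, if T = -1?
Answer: 0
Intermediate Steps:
(0*T)*8 = (0*(-1))*8 = 0*8 = 0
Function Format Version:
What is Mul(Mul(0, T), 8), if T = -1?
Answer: 0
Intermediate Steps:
Mul(Mul(0, T), 8) = Mul(Mul(0, -1), 8) = Mul(0, 8) = 0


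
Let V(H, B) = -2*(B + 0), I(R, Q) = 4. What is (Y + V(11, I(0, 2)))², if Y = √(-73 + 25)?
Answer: 16 - 64*I*√3 ≈ 16.0 - 110.85*I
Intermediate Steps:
V(H, B) = -2*B
Y = 4*I*√3 (Y = √(-48) = 4*I*√3 ≈ 6.9282*I)
(Y + V(11, I(0, 2)))² = (4*I*√3 - 2*4)² = (4*I*√3 - 8)² = (-8 + 4*I*√3)²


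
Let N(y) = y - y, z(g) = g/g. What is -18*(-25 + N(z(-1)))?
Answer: 450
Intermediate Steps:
z(g) = 1
N(y) = 0
-18*(-25 + N(z(-1))) = -18*(-25 + 0) = -18*(-25) = 450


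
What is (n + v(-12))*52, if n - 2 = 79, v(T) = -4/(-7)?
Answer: 29692/7 ≈ 4241.7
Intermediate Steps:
v(T) = 4/7 (v(T) = -4*(-1/7) = 4/7)
n = 81 (n = 2 + 79 = 81)
(n + v(-12))*52 = (81 + 4/7)*52 = (571/7)*52 = 29692/7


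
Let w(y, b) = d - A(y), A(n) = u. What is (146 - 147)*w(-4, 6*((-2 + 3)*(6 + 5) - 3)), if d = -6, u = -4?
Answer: 2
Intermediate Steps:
A(n) = -4
w(y, b) = -2 (w(y, b) = -6 - 1*(-4) = -6 + 4 = -2)
(146 - 147)*w(-4, 6*((-2 + 3)*(6 + 5) - 3)) = (146 - 147)*(-2) = -1*(-2) = 2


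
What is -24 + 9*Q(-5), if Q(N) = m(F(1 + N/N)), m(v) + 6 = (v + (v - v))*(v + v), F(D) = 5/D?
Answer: 69/2 ≈ 34.500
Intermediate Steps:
m(v) = -6 + 2*v**2 (m(v) = -6 + (v + (v - v))*(v + v) = -6 + (v + 0)*(2*v) = -6 + v*(2*v) = -6 + 2*v**2)
Q(N) = 13/2 (Q(N) = -6 + 2*(5/(1 + N/N))**2 = -6 + 2*(5/(1 + 1))**2 = -6 + 2*(5/2)**2 = -6 + 2*(25/4) = -6 + 25/2 = 13/2)
-24 + 9*Q(-5) = -24 + 9*(13/2) = -24 + 117/2 = 69/2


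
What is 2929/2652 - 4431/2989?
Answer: -428033/1132404 ≈ -0.37799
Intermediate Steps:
2929/2652 - 4431/2989 = 2929*(1/2652) - 4431*1/2989 = 2929/2652 - 633/427 = -428033/1132404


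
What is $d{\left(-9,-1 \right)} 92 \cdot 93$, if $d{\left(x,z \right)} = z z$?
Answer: $8556$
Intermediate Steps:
$d{\left(x,z \right)} = z^{2}$
$d{\left(-9,-1 \right)} 92 \cdot 93 = \left(-1\right)^{2} \cdot 92 \cdot 93 = 1 \cdot 92 \cdot 93 = 92 \cdot 93 = 8556$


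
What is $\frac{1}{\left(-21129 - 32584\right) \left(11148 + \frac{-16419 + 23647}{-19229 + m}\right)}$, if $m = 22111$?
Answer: $- \frac{131}{78459467806} \approx -1.6697 \cdot 10^{-9}$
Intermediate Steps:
$\frac{1}{\left(-21129 - 32584\right) \left(11148 + \frac{-16419 + 23647}{-19229 + m}\right)} = \frac{1}{\left(-21129 - 32584\right) \left(11148 + \frac{-16419 + 23647}{-19229 + 22111}\right)} = \frac{1}{\left(-53713\right) \left(11148 + \frac{7228}{2882}\right)} = \frac{1}{\left(-53713\right) \left(11148 + 7228 \cdot \frac{1}{2882}\right)} = \frac{1}{\left(-53713\right) \left(11148 + \frac{3614}{1441}\right)} = \frac{1}{\left(-53713\right) \frac{16067882}{1441}} = \frac{1}{- \frac{78459467806}{131}} = - \frac{131}{78459467806}$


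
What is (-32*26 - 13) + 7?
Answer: -838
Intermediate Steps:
(-32*26 - 13) + 7 = (-832 - 13) + 7 = -845 + 7 = -838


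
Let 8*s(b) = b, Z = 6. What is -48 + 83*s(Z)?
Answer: 57/4 ≈ 14.250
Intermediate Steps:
s(b) = b/8
-48 + 83*s(Z) = -48 + 83*((⅛)*6) = -48 + 83*(¾) = -48 + 249/4 = 57/4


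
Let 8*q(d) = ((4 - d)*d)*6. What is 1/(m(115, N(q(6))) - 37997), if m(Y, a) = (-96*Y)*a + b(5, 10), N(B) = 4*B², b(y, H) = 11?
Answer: -1/3614946 ≈ -2.7663e-7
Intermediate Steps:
q(d) = 3*d*(4 - d)/4 (q(d) = (((4 - d)*d)*6)/8 = ((d*(4 - d))*6)/8 = (6*d*(4 - d))/8 = 3*d*(4 - d)/4)
m(Y, a) = 11 - 96*Y*a (m(Y, a) = (-96*Y)*a + 11 = -96*Y*a + 11 = 11 - 96*Y*a)
1/(m(115, N(q(6))) - 37997) = 1/((11 - 96*115*4*((¾)*6*(4 - 1*6))²) - 37997) = 1/((11 - 96*115*4*((¾)*6*(4 - 6))²) - 37997) = 1/((11 - 96*115*4*((¾)*6*(-2))²) - 37997) = 1/((11 - 96*115*4*(-9)²) - 37997) = 1/((11 - 96*115*4*81) - 37997) = 1/((11 - 96*115*324) - 37997) = 1/((11 - 3576960) - 37997) = 1/(-3576949 - 37997) = 1/(-3614946) = -1/3614946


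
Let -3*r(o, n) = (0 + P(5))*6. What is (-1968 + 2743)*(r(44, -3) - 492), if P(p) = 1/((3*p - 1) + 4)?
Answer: -3432475/9 ≈ -3.8139e+5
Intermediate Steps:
P(p) = 1/(3 + 3*p) (P(p) = 1/((-1 + 3*p) + 4) = 1/(3 + 3*p))
r(o, n) = -1/9 (r(o, n) = -(0 + 1/(3*(1 + 5)))*6/3 = -(0 + (1/3)/6)*6/3 = -(0 + (1/3)*(1/6))*6/3 = -(0 + 1/18)*6/3 = -6/54 = -1/3*1/3 = -1/9)
(-1968 + 2743)*(r(44, -3) - 492) = (-1968 + 2743)*(-1/9 - 492) = 775*(-4429/9) = -3432475/9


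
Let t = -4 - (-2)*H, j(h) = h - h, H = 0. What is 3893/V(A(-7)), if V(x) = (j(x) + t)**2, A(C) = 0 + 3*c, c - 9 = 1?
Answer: 3893/16 ≈ 243.31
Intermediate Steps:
c = 10 (c = 9 + 1 = 10)
j(h) = 0
A(C) = 30 (A(C) = 0 + 3*10 = 0 + 30 = 30)
t = -4 (t = -4 - (-2)*0 = -4 - 1*0 = -4 + 0 = -4)
V(x) = 16 (V(x) = (0 - 4)**2 = (-4)**2 = 16)
3893/V(A(-7)) = 3893/16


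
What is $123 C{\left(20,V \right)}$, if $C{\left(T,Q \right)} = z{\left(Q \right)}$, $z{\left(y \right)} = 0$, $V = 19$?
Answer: $0$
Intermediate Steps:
$C{\left(T,Q \right)} = 0$
$123 C{\left(20,V \right)} = 123 \cdot 0 = 0$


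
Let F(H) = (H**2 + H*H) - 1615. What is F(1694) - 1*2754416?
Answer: 2983241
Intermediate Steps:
F(H) = -1615 + 2*H**2 (F(H) = (H**2 + H**2) - 1615 = 2*H**2 - 1615 = -1615 + 2*H**2)
F(1694) - 1*2754416 = (-1615 + 2*1694**2) - 1*2754416 = (-1615 + 2*2869636) - 2754416 = (-1615 + 5739272) - 2754416 = 5737657 - 2754416 = 2983241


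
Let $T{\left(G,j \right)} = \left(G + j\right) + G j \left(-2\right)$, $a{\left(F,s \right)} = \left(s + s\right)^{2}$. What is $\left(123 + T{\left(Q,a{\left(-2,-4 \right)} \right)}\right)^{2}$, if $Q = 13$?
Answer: $2143296$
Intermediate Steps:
$a{\left(F,s \right)} = 4 s^{2}$ ($a{\left(F,s \right)} = \left(2 s\right)^{2} = 4 s^{2}$)
$T{\left(G,j \right)} = G + j - 2 G j$ ($T{\left(G,j \right)} = \left(G + j\right) - 2 G j = G + j - 2 G j$)
$\left(123 + T{\left(Q,a{\left(-2,-4 \right)} \right)}\right)^{2} = \left(123 + \left(13 + 4 \left(-4\right)^{2} - 26 \cdot 4 \left(-4\right)^{2}\right)\right)^{2} = \left(123 + \left(13 + 4 \cdot 16 - 26 \cdot 4 \cdot 16\right)\right)^{2} = \left(123 + \left(13 + 64 - 26 \cdot 64\right)\right)^{2} = \left(123 + \left(13 + 64 - 1664\right)\right)^{2} = \left(123 - 1587\right)^{2} = \left(-1464\right)^{2} = 2143296$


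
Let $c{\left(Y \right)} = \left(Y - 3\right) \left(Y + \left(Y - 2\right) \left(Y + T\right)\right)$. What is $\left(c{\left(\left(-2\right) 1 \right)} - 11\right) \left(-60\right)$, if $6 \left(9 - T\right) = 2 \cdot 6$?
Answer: $-5940$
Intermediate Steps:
$T = 7$ ($T = 9 - \frac{2 \cdot 6}{6} = 9 - 2 = 7$)
$c{\left(Y \right)} = \left(-3 + Y\right) \left(Y + \left(-2 + Y\right) \left(7 + Y\right)\right)$ ($c{\left(Y \right)} = \left(Y - 3\right) \left(Y + \left(Y - 2\right) \left(Y + 7\right)\right) = \left(-3 + Y\right) \left(Y + \left(-2 + Y\right) \left(7 + Y\right)\right)$)
$\left(c{\left(\left(-2\right) 1 \right)} - 11\right) \left(-60\right) = \left(\left(42 + \left(\left(-2\right) 1\right)^{3} - 32 \left(\left(-2\right) 1\right) + 3 \left(\left(-2\right) 1\right)^{2}\right) - 11\right) \left(-60\right) = \left(\left(42 + \left(-2\right)^{3} - -64 + 3 \left(-2\right)^{2}\right) - 11\right) \left(-60\right) = \left(\left(42 - 8 + 64 + 3 \cdot 4\right) - 11\right) \left(-60\right) = \left(\left(42 - 8 + 64 + 12\right) - 11\right) \left(-60\right) = \left(110 - 11\right) \left(-60\right) = 99 \left(-60\right) = -5940$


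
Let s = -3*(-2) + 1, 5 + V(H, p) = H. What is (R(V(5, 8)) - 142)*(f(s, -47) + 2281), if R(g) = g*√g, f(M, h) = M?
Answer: -324896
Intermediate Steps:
V(H, p) = -5 + H
s = 7 (s = -3*(-2) + 1 = 6 + 1 = 7)
R(g) = g^(3/2)
(R(V(5, 8)) - 142)*(f(s, -47) + 2281) = ((-5 + 5)^(3/2) - 142)*(7 + 2281) = (0^(3/2) - 142)*2288 = (0 - 142)*2288 = -142*2288 = -324896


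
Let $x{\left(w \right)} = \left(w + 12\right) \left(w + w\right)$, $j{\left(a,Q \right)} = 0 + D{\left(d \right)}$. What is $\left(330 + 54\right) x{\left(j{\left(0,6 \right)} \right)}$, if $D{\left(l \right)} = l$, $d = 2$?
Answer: $21504$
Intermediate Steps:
$j{\left(a,Q \right)} = 2$ ($j{\left(a,Q \right)} = 0 + 2 = 2$)
$x{\left(w \right)} = 2 w \left(12 + w\right)$ ($x{\left(w \right)} = \left(12 + w\right) 2 w = 2 w \left(12 + w\right)$)
$\left(330 + 54\right) x{\left(j{\left(0,6 \right)} \right)} = \left(330 + 54\right) 2 \cdot 2 \left(12 + 2\right) = 384 \cdot 2 \cdot 2 \cdot 14 = 384 \cdot 56 = 21504$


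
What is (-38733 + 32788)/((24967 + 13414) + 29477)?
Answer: -5945/67858 ≈ -0.087609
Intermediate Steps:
(-38733 + 32788)/((24967 + 13414) + 29477) = -5945/(38381 + 29477) = -5945/67858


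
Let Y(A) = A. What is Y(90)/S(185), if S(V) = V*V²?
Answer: 18/1266325 ≈ 1.4214e-5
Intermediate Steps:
S(V) = V³
Y(90)/S(185) = 90/(185³) = 90/6331625 = 90*(1/6331625) = 18/1266325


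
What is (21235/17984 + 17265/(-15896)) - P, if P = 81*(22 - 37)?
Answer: 43420444945/35734208 ≈ 1215.1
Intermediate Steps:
P = -1215 (P = 81*(-15) = -1215)
(21235/17984 + 17265/(-15896)) - P = (21235/17984 + 17265/(-15896)) - 1*(-1215) = (21235*(1/17984) + 17265*(-1/15896)) + 1215 = (21235/17984 - 17265/15896) + 1215 = 3382225/35734208 + 1215 = 43420444945/35734208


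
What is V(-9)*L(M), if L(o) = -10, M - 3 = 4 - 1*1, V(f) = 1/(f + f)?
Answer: 5/9 ≈ 0.55556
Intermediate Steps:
V(f) = 1/(2*f)
M = 6 (M = 3 + (4 - 1*1) = 3 + (4 - 1) = 3 + 3 = 6)
V(-9)*L(M) = ((½)/(-9))*(-10) = ((½)*(-⅑))*(-10) = -1/18*(-10) = 5/9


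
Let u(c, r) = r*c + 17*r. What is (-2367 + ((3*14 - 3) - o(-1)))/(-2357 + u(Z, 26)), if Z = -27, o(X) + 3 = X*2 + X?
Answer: 2322/2617 ≈ 0.88728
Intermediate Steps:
o(X) = -3 + 3*X (o(X) = -3 + (X*2 + X) = -3 + (2*X + X) = -3 + 3*X)
u(c, r) = 17*r + c*r (u(c, r) = c*r + 17*r = 17*r + c*r)
(-2367 + ((3*14 - 3) - o(-1)))/(-2357 + u(Z, 26)) = (-2367 + ((3*14 - 3) - (-3 + 3*(-1))))/(-2357 + 26*(17 - 27)) = (-2367 + ((42 - 3) - (-3 - 3)))/(-2357 + 26*(-10)) = (-2367 + (39 - 1*(-6)))/(-2357 - 260) = (-2367 + (39 + 6))/(-2617) = (-2367 + 45)*(-1/2617) = -2322*(-1/2617) = 2322/2617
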